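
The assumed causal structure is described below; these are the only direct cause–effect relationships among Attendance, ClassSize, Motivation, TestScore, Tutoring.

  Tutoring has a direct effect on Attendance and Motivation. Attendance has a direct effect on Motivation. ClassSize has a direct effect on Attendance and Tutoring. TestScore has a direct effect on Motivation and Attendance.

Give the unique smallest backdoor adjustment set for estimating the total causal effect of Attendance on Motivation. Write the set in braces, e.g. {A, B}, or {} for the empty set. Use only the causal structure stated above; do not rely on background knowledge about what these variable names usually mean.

Variables eligible for adjustment (non-descendants of Attendance, excluding Attendance and Motivation): {ClassSize, TestScore, Tutoring}.
Backdoor paths from Attendance to Motivation:
  P1: Attendance <- TestScore -> Motivation
  P2: Attendance <- ClassSize -> Tutoring -> Motivation
  P3: Attendance <- Tutoring -> Motivation
The empty set is not sufficient: P1 (Attendance <- TestScore -> Motivation) has no collider blocking it and no conditioned non-collider, so it is open.
Try {TestScore, Tutoring}:
  P1: blocked at fork node TestScore ∈ conditioning set.
  P2: blocked at chain node Tutoring ∈ conditioning set.
  P3: blocked at fork node Tutoring ∈ conditioning set.
{TestScore, Tutoring} contains no descendant of Attendance and blocks every backdoor path.
Every element of {TestScore, Tutoring} is needed (dropping TestScore leaves P1 open; dropping Tutoring leaves P2 open), so no proper subset is valid.
Among all size-2 subsets of the eligible variables, only {TestScore, Tutoring} blocks every backdoor path, so it is the unique smallest valid adjustment set.

{TestScore, Tutoring}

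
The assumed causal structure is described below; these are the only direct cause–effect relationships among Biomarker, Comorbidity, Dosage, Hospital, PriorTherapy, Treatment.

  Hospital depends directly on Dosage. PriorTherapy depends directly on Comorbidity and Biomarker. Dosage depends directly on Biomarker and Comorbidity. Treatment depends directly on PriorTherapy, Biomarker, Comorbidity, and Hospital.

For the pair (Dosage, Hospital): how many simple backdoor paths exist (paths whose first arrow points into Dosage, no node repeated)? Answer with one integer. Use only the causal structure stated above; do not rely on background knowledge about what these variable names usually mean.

A backdoor path from Dosage to Hospital is any simple undirected path whose first edge points into Dosage (i.e. leaves Dosage via a parent).
Parents of Dosage: {Biomarker, Comorbidity}.
Enumerating:
  P1: Dosage <- Comorbidity -> PriorTherapy <- Biomarker -> Treatment <- Hospital
  P2: Dosage <- Comorbidity -> PriorTherapy -> Treatment <- Hospital
  P3: Dosage <- Comorbidity -> Treatment <- Hospital
  P4: Dosage <- Biomarker -> PriorTherapy <- Comorbidity -> Treatment <- Hospital
  P5: Dosage <- Biomarker -> PriorTherapy -> Treatment <- Hospital
  P6: Dosage <- Biomarker -> Treatment <- Hospital
That exhausts the simple backdoor paths. Count: 6.

6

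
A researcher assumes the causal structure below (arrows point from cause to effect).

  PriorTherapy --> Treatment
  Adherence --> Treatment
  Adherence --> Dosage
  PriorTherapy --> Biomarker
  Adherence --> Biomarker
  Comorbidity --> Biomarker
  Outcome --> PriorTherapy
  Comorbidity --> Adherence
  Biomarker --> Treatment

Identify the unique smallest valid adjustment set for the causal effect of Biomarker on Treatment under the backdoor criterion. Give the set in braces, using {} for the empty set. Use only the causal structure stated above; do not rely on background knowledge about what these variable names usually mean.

Variables eligible for adjustment (non-descendants of Biomarker, excluding Biomarker and Treatment): {Adherence, Comorbidity, Dosage, Outcome, PriorTherapy}.
Backdoor paths from Biomarker to Treatment:
  P1: Biomarker <- Comorbidity -> Adherence -> Treatment
  P2: Biomarker <- Adherence -> Treatment
  P3: Biomarker <- PriorTherapy -> Treatment
The empty set is not sufficient: P1 (Biomarker <- Comorbidity -> Adherence -> Treatment) has no collider blocking it and no conditioned non-collider, so it is open.
Try {Adherence, PriorTherapy}:
  P1: blocked at chain node Adherence ∈ conditioning set.
  P2: blocked at fork node Adherence ∈ conditioning set.
  P3: blocked at fork node PriorTherapy ∈ conditioning set.
{Adherence, PriorTherapy} contains no descendant of Biomarker and blocks every backdoor path.
Every element of {Adherence, PriorTherapy} is needed (dropping Adherence leaves P1 open; dropping PriorTherapy leaves P3 open), so no proper subset is valid.
Among all size-2 subsets of the eligible variables, only {Adherence, PriorTherapy} blocks every backdoor path, so it is the unique smallest valid adjustment set.

{Adherence, PriorTherapy}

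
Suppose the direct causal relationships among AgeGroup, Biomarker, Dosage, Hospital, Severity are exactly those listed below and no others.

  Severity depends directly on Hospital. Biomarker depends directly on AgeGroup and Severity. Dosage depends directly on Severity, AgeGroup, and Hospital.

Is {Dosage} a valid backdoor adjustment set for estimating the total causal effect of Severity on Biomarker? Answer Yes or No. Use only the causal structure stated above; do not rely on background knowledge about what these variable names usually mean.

No

Backdoor paths from Severity to Biomarker (paths whose first edge points into Severity):
  P1: Severity <- Hospital -> Dosage <- AgeGroup -> Biomarker
Condition 1 (no descendant of Severity in the set): FAILS — Dosage is a descendant of Severity.
Condition 2 (every backdoor path blocked by {Dosage}):
  P1: open — collider(s) Dosage are conditioned on (or have a conditioned descendant) and no non-collider on the path is in the set.
{Dosage} does not satisfy the backdoor criterion.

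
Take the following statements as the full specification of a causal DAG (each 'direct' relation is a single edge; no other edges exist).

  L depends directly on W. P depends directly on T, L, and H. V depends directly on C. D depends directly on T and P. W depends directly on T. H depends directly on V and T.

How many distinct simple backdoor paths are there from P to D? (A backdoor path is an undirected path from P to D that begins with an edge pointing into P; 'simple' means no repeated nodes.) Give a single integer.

A backdoor path from P to D is any simple undirected path whose first edge points into P (i.e. leaves P via a parent).
Parents of P: {H, L, T}.
Enumerating:
  P1: P <- T -> D
  P2: P <- H <- T -> D
  P3: P <- L <- W <- T -> D
That exhausts the simple backdoor paths. Count: 3.

3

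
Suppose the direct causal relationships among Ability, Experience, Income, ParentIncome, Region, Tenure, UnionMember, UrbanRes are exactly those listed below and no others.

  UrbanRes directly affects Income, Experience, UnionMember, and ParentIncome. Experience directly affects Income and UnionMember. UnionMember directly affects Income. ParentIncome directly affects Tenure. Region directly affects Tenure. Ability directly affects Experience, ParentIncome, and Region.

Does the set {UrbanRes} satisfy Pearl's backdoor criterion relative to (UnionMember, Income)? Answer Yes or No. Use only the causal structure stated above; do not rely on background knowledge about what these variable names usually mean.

Backdoor paths from UnionMember to Income (paths whose first edge points into UnionMember):
  P1: UnionMember <- UrbanRes -> ParentIncome <- Ability -> Experience -> Income
  P2: UnionMember <- UrbanRes -> ParentIncome -> Tenure <- Region <- Ability -> Experience -> Income
  P3: UnionMember <- UrbanRes -> Experience -> Income
  P4: UnionMember <- UrbanRes -> Income
  P5: UnionMember <- Experience <- Ability -> ParentIncome <- UrbanRes -> Income
  P6: UnionMember <- Experience <- Ability -> Region -> Tenure <- ParentIncome <- UrbanRes -> Income
  P7: UnionMember <- Experience <- UrbanRes -> Income
  P8: UnionMember <- Experience -> Income
Condition 1 (no descendant of UnionMember in the set): holds — descendants of UnionMember are {Income}; none are in {UrbanRes}.
Condition 2 (every backdoor path blocked by {UrbanRes}):
  P1: blocked at fork node UrbanRes ∈ conditioning set.
  P2: blocked at fork node UrbanRes ∈ conditioning set.
  P3: blocked at fork node UrbanRes ∈ conditioning set.
  P4: blocked at fork node UrbanRes ∈ conditioning set.
  P5: blocked at collider ParentIncome (neither it nor any descendant is in the conditioning set).
  P6: blocked at collider Tenure (neither it nor any descendant is in the conditioning set).
  P7: blocked at fork node UrbanRes ∈ conditioning set.
  P8: open — no interior node is in the conditioning set.
{UrbanRes} does not satisfy the backdoor criterion.

No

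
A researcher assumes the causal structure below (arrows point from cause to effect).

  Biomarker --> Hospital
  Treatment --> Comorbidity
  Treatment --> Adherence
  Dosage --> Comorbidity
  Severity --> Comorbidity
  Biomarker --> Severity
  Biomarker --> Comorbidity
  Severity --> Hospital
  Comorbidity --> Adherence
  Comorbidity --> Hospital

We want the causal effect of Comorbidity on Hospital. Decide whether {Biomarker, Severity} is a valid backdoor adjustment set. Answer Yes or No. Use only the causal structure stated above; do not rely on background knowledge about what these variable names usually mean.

Backdoor paths from Comorbidity to Hospital (paths whose first edge points into Comorbidity):
  P1: Comorbidity <- Biomarker -> Severity -> Hospital
  P2: Comorbidity <- Biomarker -> Hospital
  P3: Comorbidity <- Severity <- Biomarker -> Hospital
  P4: Comorbidity <- Severity -> Hospital
Condition 1 (no descendant of Comorbidity in the set): holds — descendants of Comorbidity are {Adherence, Hospital}; none are in {Biomarker, Severity}.
Condition 2 (every backdoor path blocked by {Biomarker, Severity}):
  P1: blocked at fork node Biomarker ∈ conditioning set.
  P2: blocked at fork node Biomarker ∈ conditioning set.
  P3: blocked at chain node Severity ∈ conditioning set.
  P4: blocked at fork node Severity ∈ conditioning set.
{Biomarker, Severity} satisfies the backdoor criterion.

Yes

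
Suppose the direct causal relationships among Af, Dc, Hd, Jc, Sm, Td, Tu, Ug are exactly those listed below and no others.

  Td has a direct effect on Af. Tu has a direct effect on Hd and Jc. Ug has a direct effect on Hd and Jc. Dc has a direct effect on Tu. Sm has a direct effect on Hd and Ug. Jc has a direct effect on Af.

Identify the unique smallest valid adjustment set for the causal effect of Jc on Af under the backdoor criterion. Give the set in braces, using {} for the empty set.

{}

Variables eligible for adjustment (non-descendants of Jc, excluding Jc and Af): {Dc, Hd, Sm, Td, Tu, Ug}.
Backdoor paths from Jc to Af:
  (none)
With no backdoor paths the empty set already satisfies the criterion, and it is trivially minimal.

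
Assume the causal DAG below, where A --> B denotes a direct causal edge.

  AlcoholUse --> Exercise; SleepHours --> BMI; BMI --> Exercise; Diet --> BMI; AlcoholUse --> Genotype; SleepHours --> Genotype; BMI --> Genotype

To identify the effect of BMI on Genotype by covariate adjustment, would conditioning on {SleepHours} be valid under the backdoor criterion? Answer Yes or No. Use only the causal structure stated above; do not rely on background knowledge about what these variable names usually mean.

Yes

Backdoor paths from BMI to Genotype (paths whose first edge points into BMI):
  P1: BMI <- SleepHours -> Genotype
Condition 1 (no descendant of BMI in the set): holds — descendants of BMI are {Exercise, Genotype}; none are in {SleepHours}.
Condition 2 (every backdoor path blocked by {SleepHours}):
  P1: blocked at fork node SleepHours ∈ conditioning set.
{SleepHours} satisfies the backdoor criterion.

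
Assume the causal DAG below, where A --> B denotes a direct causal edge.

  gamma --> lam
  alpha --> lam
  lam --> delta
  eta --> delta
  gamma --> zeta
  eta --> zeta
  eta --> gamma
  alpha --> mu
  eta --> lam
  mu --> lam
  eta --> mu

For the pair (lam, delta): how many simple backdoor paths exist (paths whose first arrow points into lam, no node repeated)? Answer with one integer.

5

A backdoor path from lam to delta is any simple undirected path whose first edge points into lam (i.e. leaves lam via a parent).
Parents of lam: {alpha, eta, gamma, mu}.
Enumerating:
  P1: lam <- eta -> delta
  P2: lam <- alpha -> mu <- eta -> delta
  P3: lam <- mu <- eta -> delta
  P4: lam <- gamma <- eta -> delta
  P5: lam <- gamma -> zeta <- eta -> delta
That exhausts the simple backdoor paths. Count: 5.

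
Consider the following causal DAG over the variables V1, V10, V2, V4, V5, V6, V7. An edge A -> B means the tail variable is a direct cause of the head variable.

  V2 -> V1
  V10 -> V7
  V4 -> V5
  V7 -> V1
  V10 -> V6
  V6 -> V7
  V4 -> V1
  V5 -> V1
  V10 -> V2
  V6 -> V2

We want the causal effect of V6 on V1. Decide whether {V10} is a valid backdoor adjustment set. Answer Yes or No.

Backdoor paths from V6 to V1 (paths whose first edge points into V6):
  P1: V6 <- V10 -> V2 -> V1
  P2: V6 <- V10 -> V7 -> V1
Condition 1 (no descendant of V6 in the set): holds — descendants of V6 are {V1, V2, V7}; none are in {V10}.
Condition 2 (every backdoor path blocked by {V10}):
  P1: blocked at fork node V10 ∈ conditioning set.
  P2: blocked at fork node V10 ∈ conditioning set.
{V10} satisfies the backdoor criterion.

Yes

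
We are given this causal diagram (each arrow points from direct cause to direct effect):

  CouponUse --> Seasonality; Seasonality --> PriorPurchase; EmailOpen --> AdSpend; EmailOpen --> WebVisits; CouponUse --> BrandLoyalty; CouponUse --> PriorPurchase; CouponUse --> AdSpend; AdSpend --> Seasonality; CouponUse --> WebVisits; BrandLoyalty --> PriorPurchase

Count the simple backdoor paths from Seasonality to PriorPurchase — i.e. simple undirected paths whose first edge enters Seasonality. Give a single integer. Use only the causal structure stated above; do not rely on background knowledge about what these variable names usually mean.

A backdoor path from Seasonality to PriorPurchase is any simple undirected path whose first edge points into Seasonality (i.e. leaves Seasonality via a parent).
Parents of Seasonality: {AdSpend, CouponUse}.
Enumerating:
  P1: Seasonality <- CouponUse -> BrandLoyalty -> PriorPurchase
  P2: Seasonality <- CouponUse -> PriorPurchase
  P3: Seasonality <- AdSpend <- CouponUse -> BrandLoyalty -> PriorPurchase
  P4: Seasonality <- AdSpend <- CouponUse -> PriorPurchase
  P5: Seasonality <- AdSpend <- EmailOpen -> WebVisits <- CouponUse -> BrandLoyalty -> PriorPurchase
  P6: Seasonality <- AdSpend <- EmailOpen -> WebVisits <- CouponUse -> PriorPurchase
That exhausts the simple backdoor paths. Count: 6.

6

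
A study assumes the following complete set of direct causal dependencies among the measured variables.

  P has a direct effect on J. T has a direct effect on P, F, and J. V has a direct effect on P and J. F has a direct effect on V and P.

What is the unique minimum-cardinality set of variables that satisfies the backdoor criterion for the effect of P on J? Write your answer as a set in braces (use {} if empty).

{T, V}

Variables eligible for adjustment (non-descendants of P, excluding P and J): {F, T, V}.
Backdoor paths from P to J:
  P1: P <- T -> F -> V -> J
  P2: P <- T -> J
  P3: P <- F <- T -> J
  P4: P <- F -> V -> J
  P5: P <- V <- F <- T -> J
  P6: P <- V -> J
The empty set is not sufficient: P1 (P <- T -> F -> V -> J) has no collider blocking it and no conditioned non-collider, so it is open.
Try {T, V}:
  P1: blocked at fork node T ∈ conditioning set.
  P2: blocked at fork node T ∈ conditioning set.
  P3: blocked at fork node T ∈ conditioning set.
  P4: blocked at chain node V ∈ conditioning set.
  P5: blocked at chain node V ∈ conditioning set.
  P6: blocked at fork node V ∈ conditioning set.
{T, V} contains no descendant of P and blocks every backdoor path.
Every element of {T, V} is needed (dropping T leaves P2 open; dropping V leaves P4 open), so no proper subset is valid.
Among all size-2 subsets of the eligible variables, only {T, V} blocks every backdoor path, so it is the unique smallest valid adjustment set.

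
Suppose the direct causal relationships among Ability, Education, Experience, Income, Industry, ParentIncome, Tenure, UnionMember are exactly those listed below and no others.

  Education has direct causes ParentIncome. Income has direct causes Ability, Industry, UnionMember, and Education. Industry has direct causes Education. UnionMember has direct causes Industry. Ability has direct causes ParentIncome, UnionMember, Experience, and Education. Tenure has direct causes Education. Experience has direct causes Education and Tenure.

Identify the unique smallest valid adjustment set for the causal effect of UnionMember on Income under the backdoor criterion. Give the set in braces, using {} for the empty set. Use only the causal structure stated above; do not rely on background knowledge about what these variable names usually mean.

{Industry}

Variables eligible for adjustment (non-descendants of UnionMember, excluding UnionMember and Income): {Education, Experience, Industry, ParentIncome, Tenure}.
Backdoor paths from UnionMember to Income:
  P1: UnionMember <- Industry <- Education <- ParentIncome -> Ability -> Income
  P2: UnionMember <- Industry <- Education -> Tenure -> Experience -> Ability -> Income
  P3: UnionMember <- Industry <- Education -> Experience -> Ability -> Income
  P4: UnionMember <- Industry <- Education -> Ability -> Income
  P5: UnionMember <- Industry <- Education -> Income
  P6: UnionMember <- Industry -> Income
The empty set is not sufficient: P1 (UnionMember <- Industry <- Education <- ParentIncome -> Ability -> Income) has no collider blocking it and no conditioned non-collider, so it is open.
Try {Industry}:
  P1: blocked at chain node Industry ∈ conditioning set.
  P2: blocked at chain node Industry ∈ conditioning set.
  P3: blocked at chain node Industry ∈ conditioning set.
  P4: blocked at chain node Industry ∈ conditioning set.
  P5: blocked at chain node Industry ∈ conditioning set.
  P6: blocked at fork node Industry ∈ conditioning set.
{Industry} contains no descendant of UnionMember and blocks every backdoor path.
No other singleton works — e.g. {ParentIncome} leaves P2 open — so {Industry} is the unique smallest valid adjustment set.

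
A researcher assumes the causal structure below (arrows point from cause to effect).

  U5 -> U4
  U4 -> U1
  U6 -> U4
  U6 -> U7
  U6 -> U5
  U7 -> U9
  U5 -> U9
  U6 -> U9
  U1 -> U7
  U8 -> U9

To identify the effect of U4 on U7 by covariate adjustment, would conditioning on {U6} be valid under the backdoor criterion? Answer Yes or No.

Yes

Backdoor paths from U4 to U7 (paths whose first edge points into U4):
  P1: U4 <- U6 -> U5 -> U9 <- U7
  P2: U4 <- U6 -> U7
  P3: U4 <- U6 -> U9 <- U7
  P4: U4 <- U5 <- U6 -> U7
  P5: U4 <- U5 <- U6 -> U9 <- U7
  P6: U4 <- U5 -> U9 <- U6 -> U7
  P7: U4 <- U5 -> U9 <- U7
Condition 1 (no descendant of U4 in the set): holds — descendants of U4 are {U1, U7, U9}; none are in {U6}.
Condition 2 (every backdoor path blocked by {U6}):
  P1: blocked at fork node U6 ∈ conditioning set.
  P2: blocked at fork node U6 ∈ conditioning set.
  P3: blocked at fork node U6 ∈ conditioning set.
  P4: blocked at fork node U6 ∈ conditioning set.
  P5: blocked at fork node U6 ∈ conditioning set.
  P6: blocked at collider U9 (neither it nor any descendant is in the conditioning set).
  P7: blocked at collider U9 (neither it nor any descendant is in the conditioning set).
{U6} satisfies the backdoor criterion.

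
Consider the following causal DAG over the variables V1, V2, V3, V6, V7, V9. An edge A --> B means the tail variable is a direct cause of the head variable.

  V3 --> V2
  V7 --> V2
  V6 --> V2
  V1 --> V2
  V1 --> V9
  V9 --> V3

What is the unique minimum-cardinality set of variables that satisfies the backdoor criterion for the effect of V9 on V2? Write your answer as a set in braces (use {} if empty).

Variables eligible for adjustment (non-descendants of V9, excluding V9 and V2): {V1, V6, V7}.
Backdoor paths from V9 to V2:
  P1: V9 <- V1 -> V2
The empty set is not sufficient: P1 (V9 <- V1 -> V2) has no collider blocking it and no conditioned non-collider, so it is open.
Try {V1}:
  P1: blocked at fork node V1 ∈ conditioning set.
{V1} contains no descendant of V9 and blocks every backdoor path.
No other singleton works — e.g. {V7} leaves P1 open — so {V1} is the unique smallest valid adjustment set.

{V1}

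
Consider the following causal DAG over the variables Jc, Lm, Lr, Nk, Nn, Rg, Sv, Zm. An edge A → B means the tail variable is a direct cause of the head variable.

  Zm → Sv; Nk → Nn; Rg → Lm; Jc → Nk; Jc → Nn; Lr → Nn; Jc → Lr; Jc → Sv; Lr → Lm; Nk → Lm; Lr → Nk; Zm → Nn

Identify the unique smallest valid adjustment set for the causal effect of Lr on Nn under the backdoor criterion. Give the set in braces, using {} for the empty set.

{Jc}

Variables eligible for adjustment (non-descendants of Lr, excluding Lr and Nn): {Jc, Rg, Sv, Zm}.
Backdoor paths from Lr to Nn:
  P1: Lr <- Jc -> Nk -> Nn
  P2: Lr <- Jc -> Sv <- Zm -> Nn
  P3: Lr <- Jc -> Nn
The empty set is not sufficient: P1 (Lr <- Jc -> Nk -> Nn) has no collider blocking it and no conditioned non-collider, so it is open.
Try {Jc}:
  P1: blocked at fork node Jc ∈ conditioning set.
  P2: blocked at fork node Jc ∈ conditioning set.
  P3: blocked at fork node Jc ∈ conditioning set.
{Jc} contains no descendant of Lr and blocks every backdoor path.
No other singleton works — e.g. {Rg} leaves P1 open — so {Jc} is the unique smallest valid adjustment set.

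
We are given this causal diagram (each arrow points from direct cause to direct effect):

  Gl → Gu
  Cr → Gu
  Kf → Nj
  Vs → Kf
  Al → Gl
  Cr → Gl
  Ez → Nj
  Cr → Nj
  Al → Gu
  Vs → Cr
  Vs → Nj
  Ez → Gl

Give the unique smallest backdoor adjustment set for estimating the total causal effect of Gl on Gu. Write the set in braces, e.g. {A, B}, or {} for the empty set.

{Al, Cr}

Variables eligible for adjustment (non-descendants of Gl, excluding Gl and Gu): {Al, Cr, Ez, Kf, Nj, Vs}.
Backdoor paths from Gl to Gu:
  P1: Gl <- Al -> Gu
  P2: Gl <- Ez -> Nj <- Vs -> Cr -> Gu
  P3: Gl <- Ez -> Nj <- Cr -> Gu
  P4: Gl <- Ez -> Nj <- Kf <- Vs -> Cr -> Gu
  P5: Gl <- Cr -> Gu
The empty set is not sufficient: P1 (Gl <- Al -> Gu) has no collider blocking it and no conditioned non-collider, so it is open.
Try {Al, Cr}:
  P1: blocked at fork node Al ∈ conditioning set.
  P2: blocked at collider Nj (neither it nor any descendant is in the conditioning set).
  P3: blocked at collider Nj (neither it nor any descendant is in the conditioning set).
  P4: blocked at collider Nj (neither it nor any descendant is in the conditioning set).
  P5: blocked at fork node Cr ∈ conditioning set.
{Al, Cr} contains no descendant of Gl and blocks every backdoor path.
Every element of {Al, Cr} is needed (dropping Al leaves P1 open; dropping Cr leaves P5 open), so no proper subset is valid.
Among all size-2 subsets of the eligible variables, only {Al, Cr} blocks every backdoor path, so it is the unique smallest valid adjustment set.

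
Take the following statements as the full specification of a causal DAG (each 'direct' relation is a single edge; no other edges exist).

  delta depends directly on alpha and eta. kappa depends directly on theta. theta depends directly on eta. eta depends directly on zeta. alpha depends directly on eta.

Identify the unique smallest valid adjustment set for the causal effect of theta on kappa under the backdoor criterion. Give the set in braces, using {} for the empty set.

Variables eligible for adjustment (non-descendants of theta, excluding theta and kappa): {alpha, delta, eta, zeta}.
Backdoor paths from theta to kappa:
  (none)
With no backdoor paths the empty set already satisfies the criterion, and it is trivially minimal.

{}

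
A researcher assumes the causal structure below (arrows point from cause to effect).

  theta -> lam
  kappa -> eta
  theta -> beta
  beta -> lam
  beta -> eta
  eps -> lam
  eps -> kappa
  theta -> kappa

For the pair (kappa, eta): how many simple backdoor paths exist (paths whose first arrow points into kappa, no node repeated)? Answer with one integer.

A backdoor path from kappa to eta is any simple undirected path whose first edge points into kappa (i.e. leaves kappa via a parent).
Parents of kappa: {eps, theta}.
Enumerating:
  P1: kappa <- theta -> beta -> eta
  P2: kappa <- theta -> lam <- beta -> eta
  P3: kappa <- eps -> lam <- theta -> beta -> eta
  P4: kappa <- eps -> lam <- beta -> eta
That exhausts the simple backdoor paths. Count: 4.

4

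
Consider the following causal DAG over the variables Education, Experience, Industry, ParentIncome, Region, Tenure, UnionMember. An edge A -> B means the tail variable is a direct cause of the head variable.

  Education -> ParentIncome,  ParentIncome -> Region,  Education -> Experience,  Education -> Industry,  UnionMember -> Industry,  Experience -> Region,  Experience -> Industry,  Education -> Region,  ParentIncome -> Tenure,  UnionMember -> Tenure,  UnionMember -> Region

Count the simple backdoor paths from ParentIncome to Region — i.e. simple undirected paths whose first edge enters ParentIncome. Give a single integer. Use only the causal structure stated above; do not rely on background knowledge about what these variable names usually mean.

A backdoor path from ParentIncome to Region is any simple undirected path whose first edge points into ParentIncome (i.e. leaves ParentIncome via a parent).
Parents of ParentIncome: {Education}.
Enumerating:
  P1: ParentIncome <- Education -> Experience -> Industry <- UnionMember -> Region
  P2: ParentIncome <- Education -> Experience -> Region
  P3: ParentIncome <- Education -> Industry <- Experience -> Region
  P4: ParentIncome <- Education -> Industry <- UnionMember -> Region
  P5: ParentIncome <- Education -> Region
That exhausts the simple backdoor paths. Count: 5.

5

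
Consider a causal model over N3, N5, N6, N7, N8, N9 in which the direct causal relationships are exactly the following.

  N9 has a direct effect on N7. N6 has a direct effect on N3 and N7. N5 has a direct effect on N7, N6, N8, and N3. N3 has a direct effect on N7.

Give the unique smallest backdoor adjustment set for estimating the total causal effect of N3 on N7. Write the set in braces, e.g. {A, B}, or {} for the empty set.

{N5, N6}

Variables eligible for adjustment (non-descendants of N3, excluding N3 and N7): {N5, N6, N8, N9}.
Backdoor paths from N3 to N7:
  P1: N3 <- N5 -> N6 -> N7
  P2: N3 <- N5 -> N7
  P3: N3 <- N6 <- N5 -> N7
  P4: N3 <- N6 -> N7
The empty set is not sufficient: P1 (N3 <- N5 -> N6 -> N7) has no collider blocking it and no conditioned non-collider, so it is open.
Try {N5, N6}:
  P1: blocked at fork node N5 ∈ conditioning set.
  P2: blocked at fork node N5 ∈ conditioning set.
  P3: blocked at chain node N6 ∈ conditioning set.
  P4: blocked at fork node N6 ∈ conditioning set.
{N5, N6} contains no descendant of N3 and blocks every backdoor path.
Every element of {N5, N6} is needed (dropping N5 leaves P2 open; dropping N6 leaves P4 open), so no proper subset is valid.
Among all size-2 subsets of the eligible variables, only {N5, N6} blocks every backdoor path, so it is the unique smallest valid adjustment set.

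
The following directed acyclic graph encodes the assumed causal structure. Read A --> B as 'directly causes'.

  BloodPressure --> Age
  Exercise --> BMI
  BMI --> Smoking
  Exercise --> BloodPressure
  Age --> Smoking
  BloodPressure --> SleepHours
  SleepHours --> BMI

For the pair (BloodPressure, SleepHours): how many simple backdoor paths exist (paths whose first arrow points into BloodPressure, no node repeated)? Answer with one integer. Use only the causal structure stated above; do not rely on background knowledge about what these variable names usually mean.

A backdoor path from BloodPressure to SleepHours is any simple undirected path whose first edge points into BloodPressure (i.e. leaves BloodPressure via a parent).
Parents of BloodPressure: {Exercise}.
Enumerating:
  P1: BloodPressure <- Exercise -> BMI <- SleepHours
That exhausts the simple backdoor paths. Count: 1.

1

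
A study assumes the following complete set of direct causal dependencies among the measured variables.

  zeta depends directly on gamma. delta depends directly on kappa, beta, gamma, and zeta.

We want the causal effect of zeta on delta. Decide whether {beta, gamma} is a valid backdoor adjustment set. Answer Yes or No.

Yes

Backdoor paths from zeta to delta (paths whose first edge points into zeta):
  P1: zeta <- gamma -> delta
Condition 1 (no descendant of zeta in the set): holds — descendants of zeta are {delta}; none are in {beta, gamma}.
Condition 2 (every backdoor path blocked by {beta, gamma}):
  P1: blocked at fork node gamma ∈ conditioning set.
{beta, gamma} satisfies the backdoor criterion.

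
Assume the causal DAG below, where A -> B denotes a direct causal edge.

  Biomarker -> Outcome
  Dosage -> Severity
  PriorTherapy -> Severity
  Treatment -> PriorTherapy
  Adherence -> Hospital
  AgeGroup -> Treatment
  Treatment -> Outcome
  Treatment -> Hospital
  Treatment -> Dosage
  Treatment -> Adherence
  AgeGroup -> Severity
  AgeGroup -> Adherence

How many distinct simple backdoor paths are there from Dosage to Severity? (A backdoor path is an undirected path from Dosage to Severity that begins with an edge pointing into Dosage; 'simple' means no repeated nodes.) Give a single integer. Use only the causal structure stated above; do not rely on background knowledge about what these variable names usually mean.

4

A backdoor path from Dosage to Severity is any simple undirected path whose first edge points into Dosage (i.e. leaves Dosage via a parent).
Parents of Dosage: {Treatment}.
Enumerating:
  P1: Dosage <- Treatment <- AgeGroup -> Severity
  P2: Dosage <- Treatment -> Adherence <- AgeGroup -> Severity
  P3: Dosage <- Treatment -> PriorTherapy -> Severity
  P4: Dosage <- Treatment -> Hospital <- Adherence <- AgeGroup -> Severity
That exhausts the simple backdoor paths. Count: 4.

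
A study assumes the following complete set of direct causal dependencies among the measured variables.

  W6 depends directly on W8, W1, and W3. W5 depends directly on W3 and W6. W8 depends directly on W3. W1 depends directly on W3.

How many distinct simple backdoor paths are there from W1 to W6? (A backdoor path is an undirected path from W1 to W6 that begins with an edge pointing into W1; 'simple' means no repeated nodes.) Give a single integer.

A backdoor path from W1 to W6 is any simple undirected path whose first edge points into W1 (i.e. leaves W1 via a parent).
Parents of W1: {W3}.
Enumerating:
  P1: W1 <- W3 -> W8 -> W6
  P2: W1 <- W3 -> W6
  P3: W1 <- W3 -> W5 <- W6
That exhausts the simple backdoor paths. Count: 3.

3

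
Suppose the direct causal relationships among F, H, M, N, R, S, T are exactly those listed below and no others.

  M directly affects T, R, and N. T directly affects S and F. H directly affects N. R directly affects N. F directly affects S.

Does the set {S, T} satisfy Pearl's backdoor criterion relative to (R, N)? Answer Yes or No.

Backdoor paths from R to N (paths whose first edge points into R):
  P1: R <- M -> N
Condition 1 (no descendant of R in the set): holds — descendants of R are {N}; none are in {S, T}.
Condition 2 (every backdoor path blocked by {S, T}):
  P1: open — no interior node is in the conditioning set.
{S, T} does not satisfy the backdoor criterion.

No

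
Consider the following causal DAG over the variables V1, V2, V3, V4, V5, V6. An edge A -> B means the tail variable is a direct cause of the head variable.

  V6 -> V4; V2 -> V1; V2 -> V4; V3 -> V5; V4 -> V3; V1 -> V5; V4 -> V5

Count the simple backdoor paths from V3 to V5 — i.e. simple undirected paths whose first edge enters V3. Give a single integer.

A backdoor path from V3 to V5 is any simple undirected path whose first edge points into V3 (i.e. leaves V3 via a parent).
Parents of V3: {V4}.
Enumerating:
  P1: V3 <- V4 <- V2 -> V1 -> V5
  P2: V3 <- V4 -> V5
That exhausts the simple backdoor paths. Count: 2.

2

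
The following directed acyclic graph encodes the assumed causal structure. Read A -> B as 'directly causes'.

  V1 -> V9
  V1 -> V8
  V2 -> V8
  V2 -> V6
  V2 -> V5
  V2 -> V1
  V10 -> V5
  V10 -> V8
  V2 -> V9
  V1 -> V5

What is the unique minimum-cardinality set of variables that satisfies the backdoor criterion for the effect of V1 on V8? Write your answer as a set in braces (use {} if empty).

{V2}

Variables eligible for adjustment (non-descendants of V1, excluding V1 and V8): {V10, V2, V6}.
Backdoor paths from V1 to V8:
  P1: V1 <- V2 -> V8
  P2: V1 <- V2 -> V5 <- V10 -> V8
The empty set is not sufficient: P1 (V1 <- V2 -> V8) has no collider blocking it and no conditioned non-collider, so it is open.
Try {V2}:
  P1: blocked at fork node V2 ∈ conditioning set.
  P2: blocked at fork node V2 ∈ conditioning set.
{V2} contains no descendant of V1 and blocks every backdoor path.
No other singleton works — e.g. {V10} leaves P1 open — so {V2} is the unique smallest valid adjustment set.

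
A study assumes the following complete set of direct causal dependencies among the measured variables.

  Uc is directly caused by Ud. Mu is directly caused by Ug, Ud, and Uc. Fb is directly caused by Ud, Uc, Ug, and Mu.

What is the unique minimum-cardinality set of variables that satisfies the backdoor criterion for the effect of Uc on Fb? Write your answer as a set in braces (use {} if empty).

{Ud}

Variables eligible for adjustment (non-descendants of Uc, excluding Uc and Fb): {Ud, Ug}.
Backdoor paths from Uc to Fb:
  P1: Uc <- Ud -> Mu <- Ug -> Fb
  P2: Uc <- Ud -> Mu -> Fb
  P3: Uc <- Ud -> Fb
The empty set is not sufficient: P2 (Uc <- Ud -> Mu -> Fb) has no collider blocking it and no conditioned non-collider, so it is open.
Try {Ud}:
  P1: blocked at fork node Ud ∈ conditioning set.
  P2: blocked at fork node Ud ∈ conditioning set.
  P3: blocked at fork node Ud ∈ conditioning set.
{Ud} contains no descendant of Uc and blocks every backdoor path.
No other singleton works — e.g. {Ug} leaves P2 open — so {Ud} is the unique smallest valid adjustment set.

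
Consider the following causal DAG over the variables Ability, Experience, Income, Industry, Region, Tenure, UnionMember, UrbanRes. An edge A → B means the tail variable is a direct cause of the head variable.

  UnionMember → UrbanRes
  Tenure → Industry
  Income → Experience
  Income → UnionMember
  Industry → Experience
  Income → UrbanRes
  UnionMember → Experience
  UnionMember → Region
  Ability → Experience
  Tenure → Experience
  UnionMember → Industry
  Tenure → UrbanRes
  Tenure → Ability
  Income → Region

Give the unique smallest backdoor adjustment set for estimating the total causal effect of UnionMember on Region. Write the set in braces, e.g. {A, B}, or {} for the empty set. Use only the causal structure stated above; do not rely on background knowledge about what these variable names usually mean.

Variables eligible for adjustment (non-descendants of UnionMember, excluding UnionMember and Region): {Ability, Income, Tenure}.
Backdoor paths from UnionMember to Region:
  P1: UnionMember <- Income -> Region
The empty set is not sufficient: P1 (UnionMember <- Income -> Region) has no collider blocking it and no conditioned non-collider, so it is open.
Try {Income}:
  P1: blocked at fork node Income ∈ conditioning set.
{Income} contains no descendant of UnionMember and blocks every backdoor path.
No other singleton works — e.g. {Tenure} leaves P1 open — so {Income} is the unique smallest valid adjustment set.

{Income}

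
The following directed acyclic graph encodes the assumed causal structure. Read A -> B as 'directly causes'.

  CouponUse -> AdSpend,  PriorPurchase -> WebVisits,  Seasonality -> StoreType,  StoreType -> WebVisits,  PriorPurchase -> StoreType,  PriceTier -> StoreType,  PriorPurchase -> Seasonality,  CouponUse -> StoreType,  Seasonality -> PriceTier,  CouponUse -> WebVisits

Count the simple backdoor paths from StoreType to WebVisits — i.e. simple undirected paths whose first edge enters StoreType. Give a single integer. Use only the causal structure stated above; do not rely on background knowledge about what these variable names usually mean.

A backdoor path from StoreType to WebVisits is any simple undirected path whose first edge points into StoreType (i.e. leaves StoreType via a parent).
Parents of StoreType: {CouponUse, PriceTier, PriorPurchase, Seasonality}.
Enumerating:
  P1: StoreType <- PriorPurchase -> WebVisits
  P2: StoreType <- CouponUse -> WebVisits
  P3: StoreType <- Seasonality <- PriorPurchase -> WebVisits
  P4: StoreType <- PriceTier <- Seasonality <- PriorPurchase -> WebVisits
That exhausts the simple backdoor paths. Count: 4.

4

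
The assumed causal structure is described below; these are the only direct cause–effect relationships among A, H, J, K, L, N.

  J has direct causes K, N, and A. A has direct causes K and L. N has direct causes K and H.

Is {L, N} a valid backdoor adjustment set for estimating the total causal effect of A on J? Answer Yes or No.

Backdoor paths from A to J (paths whose first edge points into A):
  P1: A <- K -> N -> J
  P2: A <- K -> J
Condition 1 (no descendant of A in the set): holds — descendants of A are {J}; none are in {L, N}.
Condition 2 (every backdoor path blocked by {L, N}):
  P1: blocked at chain node N ∈ conditioning set.
  P2: open — no interior node is in the conditioning set.
{L, N} does not satisfy the backdoor criterion.

No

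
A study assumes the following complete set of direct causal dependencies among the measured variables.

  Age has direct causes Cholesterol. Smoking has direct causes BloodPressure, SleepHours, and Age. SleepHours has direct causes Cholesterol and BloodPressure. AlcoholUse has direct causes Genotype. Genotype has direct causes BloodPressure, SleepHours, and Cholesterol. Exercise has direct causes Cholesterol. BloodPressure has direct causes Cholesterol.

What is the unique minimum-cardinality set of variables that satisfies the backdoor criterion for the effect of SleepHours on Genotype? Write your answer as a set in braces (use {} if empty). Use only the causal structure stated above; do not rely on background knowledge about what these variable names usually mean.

Variables eligible for adjustment (non-descendants of SleepHours, excluding SleepHours and Genotype): {Age, BloodPressure, Cholesterol, Exercise}.
Backdoor paths from SleepHours to Genotype:
  P1: SleepHours <- Cholesterol -> BloodPressure -> Genotype
  P2: SleepHours <- Cholesterol -> Age -> Smoking <- BloodPressure -> Genotype
  P3: SleepHours <- Cholesterol -> Genotype
  P4: SleepHours <- BloodPressure <- Cholesterol -> Genotype
  P5: SleepHours <- BloodPressure -> Smoking <- Age <- Cholesterol -> Genotype
  P6: SleepHours <- BloodPressure -> Genotype
The empty set is not sufficient: P1 (SleepHours <- Cholesterol -> BloodPressure -> Genotype) has no collider blocking it and no conditioned non-collider, so it is open.
Try {BloodPressure, Cholesterol}:
  P1: blocked at fork node Cholesterol ∈ conditioning set.
  P2: blocked at fork node Cholesterol ∈ conditioning set.
  P3: blocked at fork node Cholesterol ∈ conditioning set.
  P4: blocked at chain node BloodPressure ∈ conditioning set.
  P5: blocked at fork node BloodPressure ∈ conditioning set.
  P6: blocked at fork node BloodPressure ∈ conditioning set.
{BloodPressure, Cholesterol} contains no descendant of SleepHours and blocks every backdoor path.
Every element of {BloodPressure, Cholesterol} is needed (dropping BloodPressure leaves P6 open; dropping Cholesterol leaves P3 open), so no proper subset is valid.
Among all size-2 subsets of the eligible variables, only {BloodPressure, Cholesterol} blocks every backdoor path, so it is the unique smallest valid adjustment set.

{BloodPressure, Cholesterol}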